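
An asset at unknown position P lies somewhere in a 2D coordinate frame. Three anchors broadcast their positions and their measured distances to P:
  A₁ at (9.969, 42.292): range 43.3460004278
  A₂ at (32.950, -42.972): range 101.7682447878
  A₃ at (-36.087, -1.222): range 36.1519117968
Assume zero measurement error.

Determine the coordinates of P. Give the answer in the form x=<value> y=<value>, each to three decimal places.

eq1: (x − 9.969)² + (y − 42.292)² = 43.3460004278²
eq2: (x − 32.950)² + (y + 42.972)² = 101.7682447878²
eq3: (x + 36.087)² + (y + 1.222)² = 36.1519117968²
eq2−eq3, eq2−eq1 (x²,y² cancel):
  -138.074·x + 83.500·y = 7421.284490
  -45.962·x + 170.528·y = 7433.598835
det = -138.074·170.528 − 83.500·-45.962 = -19707.656072
x = (7421.284490·170.528 − 83.500·7433.598835) / -19707.656072 = -32.719837
y = (-138.074·7433.598835 − 7421.284490·-45.962) / -19707.656072 = 34.772763

x=-32.720 y=34.773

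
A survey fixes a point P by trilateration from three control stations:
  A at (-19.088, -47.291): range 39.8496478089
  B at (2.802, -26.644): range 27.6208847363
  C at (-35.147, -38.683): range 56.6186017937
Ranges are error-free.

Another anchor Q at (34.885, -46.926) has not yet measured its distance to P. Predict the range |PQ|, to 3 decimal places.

14.142

eq1: (x + 19.088)² + (y + 47.291)² = 39.8496478089²
eq2: (x − 2.802)² + (y + 26.644)² = 27.6208847363²
eq3: (x + 35.147)² + (y + 38.683)² = 56.6186017937²
eq1−eq3, eq1−eq2 (x²,y² cancel):
  -32.118·x + 17.216·y = -1486.775966
  43.780·x + 41.294·y = -1057.955328
det = -32.118·41.294 − 17.216·43.780 = -2079.997172
x = (-1486.775966·41.294 − 17.216·-1057.955328) / -2079.997172 = 20.760205
y = (-32.118·-1057.955328 − -1486.775966·43.780) / -2079.997172 = -47.630094
|P − Q| = √((20.760205 − 34.885)² + (-47.630094 − -46.926)²) = 14.142333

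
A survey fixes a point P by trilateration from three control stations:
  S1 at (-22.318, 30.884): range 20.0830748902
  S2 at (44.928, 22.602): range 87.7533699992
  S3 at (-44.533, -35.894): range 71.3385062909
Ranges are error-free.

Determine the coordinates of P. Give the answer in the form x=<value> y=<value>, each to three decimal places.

eq1: (x + 22.318)² + (y − 30.884)² = 20.0830748902²
eq2: (x − 44.928)² + (y − 22.602)² = 87.7533699992²
eq3: (x + 44.533)² + (y + 35.894)² = 71.3385062909²
eq3−eq2, eq3−eq1 (x²,y² cancel):
  178.922·x + 116.992·y = -3353.663203
  44.430·x + 133.556·y = 2866.199838
det = 178.922·133.556 − 116.992·44.430 = 18698.152072
x = (-3353.663203·133.556 − 116.992·2866.199838) / 18698.152072 = -41.887791
y = (178.922·2866.199838 − -3353.663203·44.430) / 18698.152072 = 35.395448

x=-41.888 y=35.395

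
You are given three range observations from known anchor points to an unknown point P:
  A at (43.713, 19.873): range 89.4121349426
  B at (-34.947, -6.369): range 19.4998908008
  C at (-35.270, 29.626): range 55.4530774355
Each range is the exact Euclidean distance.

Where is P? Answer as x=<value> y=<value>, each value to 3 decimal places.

x=-33.162 y=-25.787

eq1: (x − 43.713)² + (y − 19.873)² = 89.4121349426²
eq2: (x + 34.947)² + (y + 6.369)² = 19.4998908008²
eq3: (x + 35.270)² + (y − 29.626)² = 55.4530774355²
eq1−eq3, eq1−eq2 (x²,y² cancel):
  -157.966·x + 19.506·y = 4735.396356
  -157.320·x − 52.484·y = 6570.378606
det = -157.966·-52.484 − 19.506·-157.320 = 11359.371464
x = (4735.396356·-52.484 − 19.506·6570.378606) / 11359.371464 = -33.161548
y = (-157.966·6570.378606 − 4735.396356·-157.320) / 11359.371464 = -25.786979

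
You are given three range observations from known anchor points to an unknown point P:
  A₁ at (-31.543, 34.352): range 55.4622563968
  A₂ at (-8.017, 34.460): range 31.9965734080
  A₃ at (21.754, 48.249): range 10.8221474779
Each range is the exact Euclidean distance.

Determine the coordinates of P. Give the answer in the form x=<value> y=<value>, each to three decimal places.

x=23.823 y=37.626

eq1: (x + 31.543)² + (y − 34.352)² = 55.4622563968²
eq2: (x + 8.017)² + (y − 34.460)² = 31.9965734080²
eq3: (x − 21.754)² + (y − 48.249)² = 10.8221474779²
eq1−eq3, eq1−eq2 (x²,y² cancel):
  106.594·x + 27.794·y = 3585.124773
  47.052·x + 0.216·y = 1129.024311
det = 106.594·0.216 − 27.794·47.052 = -1284.738984
x = (3585.124773·0.216 − 27.794·1129.024311) / -1284.738984 = 23.822516
y = (106.594·1129.024311 − 3585.124773·47.052) / -1284.738984 = 37.626377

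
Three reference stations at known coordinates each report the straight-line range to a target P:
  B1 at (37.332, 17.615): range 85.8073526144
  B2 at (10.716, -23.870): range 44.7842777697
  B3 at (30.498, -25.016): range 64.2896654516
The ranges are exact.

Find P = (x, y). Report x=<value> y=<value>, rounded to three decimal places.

x=-33.534 y=-30.768

eq1: (x − 37.332)² + (y − 17.615)² = 85.8073526144²
eq2: (x − 10.716)² + (y + 23.870)² = 44.7842777697²
eq3: (x − 30.498)² + (y + 25.016)² = 64.2896654516²
eq2−eq1, eq2−eq3 (x²,y² cancel):
  53.232·x + 82.970·y = -4337.913334
  39.564·x − 2.292·y = -1256.210845
det = 53.232·-2.292 − 82.970·39.564 = -3404.632824
x = (-4337.913334·-2.292 − 82.970·-1256.210845) / -3404.632824 = -33.533810
y = (53.232·-1256.210845 − -4337.913334·39.564) / -3404.632824 = -30.768248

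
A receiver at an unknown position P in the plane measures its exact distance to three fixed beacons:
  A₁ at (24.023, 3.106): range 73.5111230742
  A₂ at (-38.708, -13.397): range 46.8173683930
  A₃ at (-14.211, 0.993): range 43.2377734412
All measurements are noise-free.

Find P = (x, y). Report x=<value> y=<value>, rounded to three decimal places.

eq1: (x − 24.023)² + (y − 3.106)² = 73.5111230742²
eq2: (x + 38.708)² + (y + 13.397)² = 46.8173683930²
eq3: (x + 14.211)² + (y − 0.993)² = 43.2377734412²
eq2−eq1, eq2−eq3 (x²,y² cancel):
  125.462·x + 33.006·y = -4303.056340
  48.994·x + 28.780·y = -1152.489372
det = 125.462·28.780 − 33.006·48.994 = 1993.700396
x = (-4303.056340·28.780 − 33.006·-1152.489372) / 1993.700396 = -43.037007
y = (125.462·-1152.489372 − -4303.056340·48.994) / 1993.700396 = 33.219796

x=-43.037 y=33.220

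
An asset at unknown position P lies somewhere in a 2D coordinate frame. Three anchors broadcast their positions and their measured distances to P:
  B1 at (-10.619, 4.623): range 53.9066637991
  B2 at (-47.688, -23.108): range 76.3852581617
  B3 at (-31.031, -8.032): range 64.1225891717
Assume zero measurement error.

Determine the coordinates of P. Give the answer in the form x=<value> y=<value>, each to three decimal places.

x=28.064 y=-32.921

eq1: (x + 10.619)² + (y − 4.623)² = 53.9066637991²
eq2: (x + 47.688)² + (y + 23.108)² = 76.3852581617²
eq3: (x + 31.031)² + (y + 8.032)² = 64.1225891717²
eq1−eq3, eq1−eq2 (x²,y² cancel):
  -40.824·x − 25.310·y = -312.477345
  -74.138·x − 55.462·y = -254.789544
det = -40.824·-55.462 − -25.310·-74.138 = 387.747908
x = (-312.477345·-55.462 − -25.310·-254.789544) / 387.747908 = 28.064356
y = (-40.824·-254.789544 − -312.477345·-74.138) / 387.747908 = -32.920660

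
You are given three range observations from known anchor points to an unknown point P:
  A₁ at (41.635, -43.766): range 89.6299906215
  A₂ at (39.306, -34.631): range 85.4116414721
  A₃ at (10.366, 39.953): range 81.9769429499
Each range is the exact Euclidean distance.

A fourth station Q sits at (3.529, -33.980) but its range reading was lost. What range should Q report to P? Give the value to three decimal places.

eq1: (x − 41.635)² + (y + 43.766)² = 89.6299906215²
eq2: (x − 39.306)² + (y + 34.631)² = 85.4116414721²
eq3: (x − 10.366)² + (y − 39.953)² = 81.9769429499²
eq1−eq3, eq1−eq2 (x²,y² cancel):
  -62.538·x + 167.438·y = -631.923773
  -4.658·x + 18.270·y = -166.281464
det = -62.538·18.270 − 167.438·-4.658 = -362.643056
x = (-631.923773·18.270 − 167.438·-166.281464) / -362.643056 = -44.938372
y = (-62.538·-166.281464 − -631.923773·-4.658) / -362.643056 = -20.558533
|P − Q| = √((-44.938372 − 3.529)² + (-20.558533 − -33.980)²) = 50.291370

50.291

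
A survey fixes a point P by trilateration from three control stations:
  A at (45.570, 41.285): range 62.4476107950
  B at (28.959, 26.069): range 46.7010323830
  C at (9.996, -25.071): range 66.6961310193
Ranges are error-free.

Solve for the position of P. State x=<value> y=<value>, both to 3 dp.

eq1: (x − 45.570)² + (y − 41.285)² = 62.4476107950²
eq2: (x − 28.959)² + (y − 26.069)² = 46.7010323830²
eq3: (x − 9.996)² + (y + 25.071)² = 66.6961310193²
eq3−eq1, eq3−eq2 (x²,y² cancel):
  71.148·x + 132.712·y = 3601.270867
  37.926·x + 102.280·y = 3057.128852
det = 71.148·102.280 − 132.712·37.926 = 2243.782128
x = (3601.270867·102.280 − 132.712·3057.128852) / 2243.782128 = -16.659238
y = (71.148·3057.128852 − 3601.270867·37.926) / 2243.782128 = 36.067140

x=-16.659 y=36.067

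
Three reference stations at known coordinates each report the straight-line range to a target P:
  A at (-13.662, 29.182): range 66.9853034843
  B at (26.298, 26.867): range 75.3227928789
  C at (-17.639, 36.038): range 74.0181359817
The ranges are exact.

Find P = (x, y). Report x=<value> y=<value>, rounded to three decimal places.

eq1: (x + 13.662)² + (y − 29.182)² = 66.9853034843²
eq2: (x − 26.298)² + (y − 26.867)² = 75.3227928789²
eq3: (x + 17.639)² + (y − 36.038)² = 74.0181359817²
eq1−eq3, eq1−eq2 (x²,y² cancel):
  -7.954·x + 13.712·y = -420.021174
  79.920·x − 4.630·y = -811.311119
det = -7.954·-4.630 − 13.712·79.920 = -1059.036020
x = (-420.021174·-4.630 − 13.712·-811.311119) / -1059.036020 = -12.340842
y = (-7.954·-811.311119 − -420.021174·79.920) / -1059.036020 = -37.790274

x=-12.341 y=-37.790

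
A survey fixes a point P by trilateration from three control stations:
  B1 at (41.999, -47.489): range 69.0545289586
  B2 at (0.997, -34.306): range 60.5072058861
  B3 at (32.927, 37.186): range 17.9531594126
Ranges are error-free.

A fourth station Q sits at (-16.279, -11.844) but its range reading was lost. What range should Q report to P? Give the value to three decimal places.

eq1: (x − 41.999)² + (y + 47.489)² = 69.0545289586²
eq2: (x − 0.997)² + (y + 34.306)² = 60.5072058861²
eq3: (x − 32.927)² + (y − 37.186)² = 17.9531594126²
eq3−eq1, eq3−eq2 (x²,y² cancel):
  18.144·x − 169.350·y = -2894.076840
  -63.860·x − 142.984·y = -4627.896311
det = 18.144·-142.984 − -169.350·-63.860 = -13408.992696
x = (-2894.076840·-142.984 − -169.350·-4627.896311) / -13408.992696 = 27.588020
y = (18.144·-4627.896311 − -2894.076840·-63.860) / -13408.992696 = 20.045077
|P − Q| = √((27.588020 − -16.279)² + (20.045077 − -11.844)²) = 54.233096

54.233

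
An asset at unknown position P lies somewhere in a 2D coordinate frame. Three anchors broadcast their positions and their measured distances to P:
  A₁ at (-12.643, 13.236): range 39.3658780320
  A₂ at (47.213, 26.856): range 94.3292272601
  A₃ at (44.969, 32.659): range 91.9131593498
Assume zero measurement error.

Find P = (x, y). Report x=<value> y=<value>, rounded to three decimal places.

eq1: (x + 12.643)² + (y − 13.236)² = 39.3658780320²
eq2: (x − 47.213)² + (y − 26.856)² = 94.3292272601²
eq3: (x − 44.969)² + (y − 32.659)² = 91.9131593498²
eq1−eq2, eq1−eq3 (x²,y² cancel):
  119.712·x + 27.240·y = -4733.055802
  115.224·x + 38.846·y = -4144.572411
det = 119.712·38.846 − 27.240·115.224 = 1511.630592
x = (-4733.055802·38.846 − 27.240·-4144.572411) / 1511.630592 = -46.944097
y = (119.712·-4144.572411 − -4733.055802·115.224) / 1511.630592 = 32.551980

x=-46.944 y=32.552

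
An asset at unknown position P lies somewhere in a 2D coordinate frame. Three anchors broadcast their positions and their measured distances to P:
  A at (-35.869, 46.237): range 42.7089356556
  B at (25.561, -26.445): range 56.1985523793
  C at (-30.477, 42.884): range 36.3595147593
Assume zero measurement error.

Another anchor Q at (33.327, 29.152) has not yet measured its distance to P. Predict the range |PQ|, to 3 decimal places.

eq1: (x + 35.869)² + (y − 46.237)² = 42.7089356556²
eq2: (x − 25.561)² + (y + 26.445)² = 56.1985523793²
eq3: (x + 30.477)² + (y − 42.884)² = 36.3595147593²
eq1−eq3, eq1−eq2 (x²,y² cancel):
  10.784·x − 6.706·y = -154.521474
  122.860·x − 145.364·y = -3405.966689
det = 10.784·-145.364 − -6.706·122.860 = -743.706216
x = (-154.521474·-145.364 − -6.706·-3405.966689) / -743.706216 = 0.509009
y = (10.784·-3405.966689 − -154.521474·122.860) / -743.706216 = 23.860815
|P − Q| = √((0.509009 − 33.327)² + (23.860815 − 29.152)²) = 33.241799

33.242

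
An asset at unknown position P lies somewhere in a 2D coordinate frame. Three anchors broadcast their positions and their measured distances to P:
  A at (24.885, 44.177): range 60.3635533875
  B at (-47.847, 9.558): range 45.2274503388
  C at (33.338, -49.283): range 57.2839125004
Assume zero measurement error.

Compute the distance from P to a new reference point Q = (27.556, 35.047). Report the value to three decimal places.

eq1: (x − 24.885)² + (y − 44.177)² = 60.3635533875²
eq2: (x + 47.847)² + (y − 9.558)² = 45.2274503388²
eq3: (x − 33.338)² + (y + 49.283)² = 57.2839125004²
eq1−eq2, eq1−eq3 (x²,y² cancel):
  -145.464·x − 69.238·y = 1408.056532
  16.906·x − 186.920·y = 1331.677725
det = -145.464·-186.920 − -69.238·16.906 = 28360.668508
x = (1408.056532·-186.920 − -69.238·1331.677725) / 28360.668508 = -6.029168
y = (-145.464·1331.677725 − 1408.056532·16.906) / 28360.668508 = -7.669628
|P − Q| = √((-6.029168 − 27.556)² + (-7.669628 − 35.047)²) = 54.338511

54.339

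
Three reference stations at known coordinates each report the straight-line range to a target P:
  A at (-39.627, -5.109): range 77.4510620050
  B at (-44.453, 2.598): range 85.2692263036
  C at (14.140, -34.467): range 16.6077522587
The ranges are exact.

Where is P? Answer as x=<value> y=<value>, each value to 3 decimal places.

x=30.244 y=-38.526

eq1: (x + 39.627)² + (y + 5.109)² = 77.4510620050²
eq2: (x + 44.453)² + (y − 2.598)² = 85.2692263036²
eq3: (x − 14.140)² + (y + 34.467)² = 16.6077522587²
eq2−eq1, eq2−eq3 (x²,y² cancel):
  9.652·x − 15.414·y = 885.756146
  117.186·x − 74.130·y = 6400.118395
det = 9.652·-74.130 − -15.414·117.186 = 1090.802244
x = (885.756146·-74.130 − -15.414·6400.118395) / 1090.802244 = 30.244091
y = (9.652·6400.118395 − 885.756146·117.186) / 1090.802244 = -38.526027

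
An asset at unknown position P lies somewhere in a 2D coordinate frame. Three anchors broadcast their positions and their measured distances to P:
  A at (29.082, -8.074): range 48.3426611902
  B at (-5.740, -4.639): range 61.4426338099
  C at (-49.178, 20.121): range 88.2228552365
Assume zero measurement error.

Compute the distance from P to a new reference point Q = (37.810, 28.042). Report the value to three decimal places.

11.636

eq1: (x − 29.082)² + (y + 8.074)² = 48.3426611902²
eq2: (x + 5.740)² + (y + 4.639)² = 61.4426338099²
eq3: (x + 49.178)² + (y − 20.121)² = 88.2228552365²
eq3−eq2, eq3−eq1 (x²,y² cancel):
  86.876·x − 49.520·y = 1239.212533
  156.520·x − 56.390·y = 3533.881170
det = 86.876·-56.390 − -49.520·156.520 = 2851.932760
x = (1239.212533·-56.390 − -49.520·3533.881170) / 2851.932760 = 36.858723
y = (86.876·3533.881170 − 1239.212533·156.520) / 2851.932760 = 39.639053
|P − Q| = √((36.858723 − 37.810)² + (39.639053 − 28.042)²) = 11.636003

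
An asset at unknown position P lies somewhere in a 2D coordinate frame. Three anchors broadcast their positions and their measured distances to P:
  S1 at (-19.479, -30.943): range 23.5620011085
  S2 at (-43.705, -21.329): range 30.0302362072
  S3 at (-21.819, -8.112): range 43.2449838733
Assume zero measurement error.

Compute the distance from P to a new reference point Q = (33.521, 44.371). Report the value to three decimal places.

115.641

eq1: (x + 19.479)² + (y + 30.943)² = 23.5620011085²
eq2: (x + 43.705)² + (y + 21.329)² = 30.0302362072²
eq3: (x + 21.819)² + (y + 8.112)² = 43.2449838733²
eq1−eq2, eq1−eq3 (x²,y² cancel):
  -48.452·x + 19.228·y = 681.505386
  -4.680·x + 45.662·y = -2109.988119
det = -48.452·45.662 − 19.228·-4.680 = -2122.428184
x = (681.505386·45.662 − 19.228·-2109.988119) / -2122.428184 = -33.777233
y = (-48.452·-2109.988119 − 681.505386·-4.680) / -2122.428184 = -49.670745
|P − Q| = √((-33.777233 − 33.521)² + (-49.670745 − 44.371)²) = 115.641264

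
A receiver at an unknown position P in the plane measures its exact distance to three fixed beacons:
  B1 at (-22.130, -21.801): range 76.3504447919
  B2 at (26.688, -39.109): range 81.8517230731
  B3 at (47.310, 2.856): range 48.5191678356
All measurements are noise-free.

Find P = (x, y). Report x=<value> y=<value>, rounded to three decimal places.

eq1: (x + 22.130)² + (y + 21.801)² = 76.3504447919²
eq2: (x − 26.688)² + (y + 39.109)² = 81.8517230731²
eq3: (x − 47.310)² + (y − 2.856)² = 48.5191678356²
eq1−eq2, eq1−eq3 (x²,y² cancel):
  97.636·x − 34.616·y = 406.428574
  138.880·x + 49.314·y = 4756.653107
det = 97.636·49.314 − -34.616·138.880 = 9622.291784
x = (406.428574·49.314 − -34.616·4756.653107) / 9622.291784 = 19.194899
y = (97.636·4756.653107 − 406.428574·138.880) / 9622.291784 = 42.399024

x=19.195 y=42.399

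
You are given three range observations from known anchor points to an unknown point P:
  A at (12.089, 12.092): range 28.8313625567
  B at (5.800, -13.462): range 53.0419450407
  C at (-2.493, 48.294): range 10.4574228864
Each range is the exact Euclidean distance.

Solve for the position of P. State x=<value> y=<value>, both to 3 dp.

x=3.190 y=39.516

eq1: (x − 12.089)² + (y − 12.092)² = 28.8313625567²
eq2: (x − 5.800)² + (y + 13.462)² = 53.0419450407²
eq3: (x + 2.493)² + (y − 48.294)² = 10.4574228864²
eq3−eq2, eq3−eq1 (x²,y² cancel):
  16.586·x − 123.512·y = -4827.750281
  29.164·x − 72.404·y = -2768.054873
det = 16.586·-72.404 − -123.512·29.164 = 2401.211224
x = (-4827.750281·-72.404 − -123.512·-2768.054873) / 2401.211224 = 3.190239
y = (16.586·-2768.054873 − -4827.750281·29.164) / 2401.211224 = 39.515704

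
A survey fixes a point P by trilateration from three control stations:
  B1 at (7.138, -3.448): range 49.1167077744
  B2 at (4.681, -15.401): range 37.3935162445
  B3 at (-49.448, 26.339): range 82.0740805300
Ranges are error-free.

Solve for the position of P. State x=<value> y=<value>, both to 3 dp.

x=-14.103 y=-47.734

eq1: (x − 7.138)² + (y + 3.448)² = 49.1167077744²
eq2: (x − 4.681)² + (y + 15.401)² = 37.3935162445²
eq3: (x + 49.448)² + (y − 26.339)² = 82.0740805300²
eq3−eq2, eq3−eq1 (x²,y² cancel):
  108.258·x − 83.480·y = 2458.134575
  113.172·x − 59.574·y = 1247.695835
det = 108.258·-59.574 − -83.480·113.172 = 2998.236468
x = (2458.134575·-59.574 − -83.480·1247.695835) / 2998.236468 = -14.102710
y = (108.258·1247.695835 − 2458.134575·113.172) / 2998.236468 = -47.734377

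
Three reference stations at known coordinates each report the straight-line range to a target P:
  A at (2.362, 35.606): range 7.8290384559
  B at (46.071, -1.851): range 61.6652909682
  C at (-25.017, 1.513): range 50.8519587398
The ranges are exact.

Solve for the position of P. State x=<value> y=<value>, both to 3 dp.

eq1: (x − 2.362)² + (y − 35.606)² = 7.8290384559²
eq2: (x − 46.071)² + (y + 1.851)² = 61.6652909682²
eq3: (x + 25.017)² + (y − 1.513)² = 50.8519587398²
eq2−eq1, eq2−eq3 (x²,y² cancel):
  -87.418·x + 74.914·y = 2888.717305
  -142.176·x + 6.728·y = -281.137381
det = -87.418·6.728 − 74.914·-142.176 = 10062.824560
x = (2888.717305·6.728 − 74.914·-281.137381) / 10062.824560 = 4.024359
y = (-87.418·-281.137381 − 2888.717305·-142.176) / 10062.824560 = 43.256517

x=4.024 y=43.257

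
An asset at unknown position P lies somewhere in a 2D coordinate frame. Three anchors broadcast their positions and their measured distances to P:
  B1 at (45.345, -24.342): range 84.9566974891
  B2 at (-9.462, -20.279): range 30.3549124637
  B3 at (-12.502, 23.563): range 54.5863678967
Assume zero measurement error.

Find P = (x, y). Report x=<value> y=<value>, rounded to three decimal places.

x=-39.610 y=-23.817

eq1: (x − 45.345)² + (y + 24.342)² = 84.9566974891²
eq2: (x + 9.462)² + (y + 20.279)² = 30.3549124637²
eq3: (x + 12.502)² + (y − 23.563)² = 54.5863678967²
eq3−eq1, eq3−eq2 (x²,y² cancel):
  115.694·x − 95.810·y = -2300.781872
  6.080·x − 87.684·y = 1847.503161
det = 115.694·-87.684 − -95.810·6.080 = -9561.987896
x = (-2300.781872·-87.684 − -95.810·1847.503161) / -9561.987896 = -39.610073
y = (115.694·1847.503161 − -2300.781872·6.080) / -9561.987896 = -23.816573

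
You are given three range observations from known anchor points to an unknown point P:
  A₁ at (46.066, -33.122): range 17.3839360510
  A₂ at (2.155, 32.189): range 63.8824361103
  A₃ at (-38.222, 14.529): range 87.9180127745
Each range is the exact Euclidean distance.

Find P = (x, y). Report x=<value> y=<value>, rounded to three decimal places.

eq1: (x − 46.066)² + (y + 33.122)² = 17.3839360510²
eq2: (x − 2.155)² + (y − 32.189)² = 63.8824361103²
eq3: (x + 38.222)² + (y − 14.529)² = 87.9180127745²
eq1−eq2, eq1−eq3 (x²,y² cancel):
  -87.822·x + 130.622·y = -5957.131905
  -168.576·x + 95.302·y = -8974.505853
det = -87.822·95.302 − 130.622·-168.576 = 13650.122028
x = (-5957.131905·95.302 − 130.622·-8974.505853) / 13650.122028 = 44.288345
y = (-87.822·-8974.505853 − -5957.131905·-168.576) / 13650.122028 = -15.829193

x=44.288 y=-15.829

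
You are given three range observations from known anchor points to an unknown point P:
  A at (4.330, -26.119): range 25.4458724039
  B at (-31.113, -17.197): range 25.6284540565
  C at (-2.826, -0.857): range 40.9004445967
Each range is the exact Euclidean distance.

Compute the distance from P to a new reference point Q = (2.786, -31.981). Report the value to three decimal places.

eq1: (x − 4.330)² + (y + 26.119)² = 25.4458724039²
eq2: (x + 31.113)² + (y + 17.197)² = 25.6284540565²
eq3: (x + 2.826)² + (y + 0.857)² = 40.9004445967²
eq3−eq1, eq3−eq2 (x²,y² cancel):
  14.312·x − 50.524·y = 1717.584282
  -56.574·x − 32.680·y = 2271.063564
det = 14.312·-32.680 − -50.524·-56.574 = -3326.060936
x = (1717.584282·-32.680 − -50.524·2271.063564) / -3326.060936 = -17.622215
y = (14.312·2271.063564 − 1717.584282·-56.574) / -3326.060936 = -38.987282
|P − Q| = √((-17.622215 − 2.786)² + (-38.987282 − -31.981)²) = 21.577378

21.577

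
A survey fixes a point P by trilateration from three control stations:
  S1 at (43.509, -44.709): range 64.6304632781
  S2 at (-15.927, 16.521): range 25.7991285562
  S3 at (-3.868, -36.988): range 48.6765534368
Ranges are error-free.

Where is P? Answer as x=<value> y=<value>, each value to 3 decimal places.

eq1: (x − 43.509)² + (y + 44.709)² = 64.6304632781²
eq2: (x + 15.927)² + (y − 16.521)² = 25.7991285562²
eq3: (x + 3.868)² + (y + 36.988)² = 48.6765534368²
eq3−eq1, eq3−eq2 (x²,y² cancel):
  94.754·x − 15.442·y = 701.164265
  -24.118·x + 107.018·y = 847.351022
det = 94.754·107.018 − -15.442·-24.118 = 9767.953416
x = (701.164265·107.018 − -15.442·847.351022) / 9767.953416 = 9.021541
y = (94.754·847.351022 − 701.164265·-24.118) / 9767.953416 = 9.950967

x=9.022 y=9.951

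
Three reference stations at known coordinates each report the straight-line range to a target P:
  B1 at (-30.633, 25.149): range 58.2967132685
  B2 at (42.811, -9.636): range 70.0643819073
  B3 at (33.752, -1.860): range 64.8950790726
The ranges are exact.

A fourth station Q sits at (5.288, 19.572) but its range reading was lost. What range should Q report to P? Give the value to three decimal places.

eq1: (x + 30.633)² + (y − 25.149)² = 58.2967132685²
eq2: (x − 42.811)² + (y + 9.636)² = 70.0643819073²
eq3: (x − 33.752)² + (y + 1.860)² = 64.8950790726²
eq2−eq1, eq2−eq3 (x²,y² cancel):
  -146.888·x + 69.570·y = 1155.729507
  -18.118·x + 15.552·y = -85.330789
det = -146.888·15.552 − 69.570·-18.118 = -1023.932916
x = (1155.729507·15.552 − 69.570·-85.330789) / -1023.932916 = -23.351499
y = (-146.888·-85.330789 − 1155.729507·-18.118) / -1023.932916 = -32.691181
|P − Q| = √((-23.351499 − 5.288)² + (-32.691181 − 19.572)²) = 59.595813

59.596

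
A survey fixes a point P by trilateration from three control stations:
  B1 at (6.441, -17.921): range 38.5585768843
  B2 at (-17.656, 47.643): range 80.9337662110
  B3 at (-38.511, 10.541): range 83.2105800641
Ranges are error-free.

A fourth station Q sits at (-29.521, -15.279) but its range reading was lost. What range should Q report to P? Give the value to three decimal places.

eq1: (x − 6.441)² + (y + 17.921)² = 38.5585768843²
eq2: (x + 17.656)² + (y − 47.643)² = 80.9337662110²
eq3: (x + 38.511)² + (y − 10.541)² = 83.2105800641²
eq2−eq3, eq2−eq1 (x²,y² cancel):
  -41.710·x − 74.204·y = -1361.106104
  48.194·x − 131.128·y = 2844.569599
det = -41.710·-131.128 − -74.204·48.194 = 9045.536456
x = (-1361.106104·-131.128 − -74.204·2844.569599) / 9045.536456 = 43.066275
y = (-41.710·2844.569599 − -1361.106104·48.194) / 9045.536456 = -5.864754
|P − Q| = √((43.066275 − -29.521)² + (-5.864754 − -15.279)²) = 73.195222

73.195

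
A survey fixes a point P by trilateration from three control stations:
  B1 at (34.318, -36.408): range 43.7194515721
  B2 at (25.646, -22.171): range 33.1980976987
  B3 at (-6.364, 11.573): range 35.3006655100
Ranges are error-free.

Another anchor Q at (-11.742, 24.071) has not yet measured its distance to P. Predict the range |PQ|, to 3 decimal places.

47.966

eq1: (x − 34.318)² + (y + 36.408)² = 43.7194515721²
eq2: (x − 25.646)² + (y + 22.171)² = 33.1980976987²
eq3: (x + 6.364)² + (y − 11.573)² = 35.3006655100²
eq3−eq1, eq3−eq2 (x²,y² cancel):
  81.364·x − 95.962·y = 1663.579303
  64.020·x − 67.488·y = 1118.859027
det = 81.364·-67.488 − -95.962·64.020 = 652.393608
x = (1663.579303·-67.488 − -95.962·1118.859027) / 652.393608 = -7.516459
y = (81.364·1118.859027 − 1663.579303·64.020) / 652.393608 = -23.708848
|P − Q| = √((-7.516459 − -11.742)² + (-23.708848 − 24.071)²) = 47.966333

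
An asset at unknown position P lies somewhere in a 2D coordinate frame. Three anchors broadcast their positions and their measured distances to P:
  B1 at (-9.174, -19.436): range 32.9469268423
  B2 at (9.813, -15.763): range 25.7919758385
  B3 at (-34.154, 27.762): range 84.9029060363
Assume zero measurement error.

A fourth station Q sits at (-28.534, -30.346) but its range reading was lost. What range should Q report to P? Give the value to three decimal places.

45.636

eq1: (x + 9.174)² + (y + 19.436)² = 32.9469268423²
eq2: (x − 9.813)² + (y + 15.763)² = 25.7919758385²
eq3: (x + 34.154)² + (y − 27.762)² = 84.9029060363²
eq2−eq1, eq2−eq3 (x²,y² cancel):
  -37.974·x − 7.346·y = -303.120737
  -87.934·x + 87.050·y = -4950.820214
det = -37.974·87.050 − -7.346·-87.934 = -3951.599864
x = (-303.120737·87.050 − -7.346·-4950.820214) / -3951.599864 = 15.881007
y = (-37.974·-4950.820214 − -303.120737·-87.934) / -3951.599864 = -40.831014
|P − Q| = √((15.881007 − -28.534)² + (-40.831014 − -30.346)²) = 45.635823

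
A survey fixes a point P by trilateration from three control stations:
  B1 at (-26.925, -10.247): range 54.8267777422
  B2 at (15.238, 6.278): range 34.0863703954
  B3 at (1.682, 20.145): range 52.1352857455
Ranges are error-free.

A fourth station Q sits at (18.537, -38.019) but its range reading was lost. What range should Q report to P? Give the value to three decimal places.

13.713

eq1: (x + 26.925)² + (y + 10.247)² = 54.8267777422²
eq2: (x − 15.238)² + (y − 6.278)² = 34.0863703954²
eq3: (x − 1.682)² + (y − 20.145)² = 52.1352857455²
eq1−eq3, eq1−eq2 (x²,y² cancel):
  57.214·x + 60.784·y = -133.418947
  84.326·x + 33.050·y = 1285.748205
det = 57.214·33.050 − 60.784·84.326 = -3234.748884
x = (-133.418947·33.050 − 60.784·1285.748205) / -3234.748884 = 25.523593
y = (57.214·1285.748205 − -133.418947·84.326) / -3234.748884 = -26.219496
|P − Q| = √((25.523593 − 18.537)² + (-26.219496 − -38.019)²) = 13.712797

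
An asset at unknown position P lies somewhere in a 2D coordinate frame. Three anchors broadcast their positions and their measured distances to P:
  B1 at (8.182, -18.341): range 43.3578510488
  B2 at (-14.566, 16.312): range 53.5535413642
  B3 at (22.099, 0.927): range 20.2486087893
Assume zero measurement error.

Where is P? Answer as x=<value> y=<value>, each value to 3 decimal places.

x=38.839 y=12.320

eq1: (x − 8.182)² + (y + 18.341)² = 43.3578510488²
eq2: (x + 14.566)² + (y − 16.312)² = 53.5535413642²
eq3: (x − 22.099)² + (y − 0.927)² = 20.2486087893²
eq3−eq1, eq3−eq2 (x²,y² cancel):
  -27.834·x − 38.536·y = -1555.784815
  -73.330·x + 30.770·y = -2468.951065
det = -27.834·30.770 − -38.536·-73.330 = -3682.297060
x = (-1555.784815·30.770 − -38.536·-2468.951065) / -3682.297060 = 38.838528
y = (-27.834·-2468.951065 − -1555.784815·-73.330) / -3682.297060 = 12.319733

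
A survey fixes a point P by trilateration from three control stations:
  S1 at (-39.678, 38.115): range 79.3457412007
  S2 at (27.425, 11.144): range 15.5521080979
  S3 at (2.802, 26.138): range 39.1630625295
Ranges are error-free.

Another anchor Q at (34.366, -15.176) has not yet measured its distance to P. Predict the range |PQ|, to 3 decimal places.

eq1: (x + 39.678)² + (y − 38.115)² = 79.3457412007²
eq2: (x − 27.425)² + (y − 11.144)² = 15.5521080979²
eq3: (x − 2.802)² + (y − 26.138)² = 39.1630625295²
eq2−eq3, eq2−eq1 (x²,y² cancel):
  -49.246·x + 29.988·y = -1477.150513
  -134.206·x + 53.942·y = -3903.101032
det = -49.246·53.942 − 29.988·-134.206 = 1368.141796
x = (-1477.150513·53.942 − 29.988·-3903.101032) / 1368.141796 = 27.311307
y = (-49.246·-3903.101032 − -1477.150513·-134.206) / 1368.141796 = -4.407693
|P − Q| = √((27.311307 − 34.366)² + (-4.407693 − -15.176)²) = 12.873428

12.873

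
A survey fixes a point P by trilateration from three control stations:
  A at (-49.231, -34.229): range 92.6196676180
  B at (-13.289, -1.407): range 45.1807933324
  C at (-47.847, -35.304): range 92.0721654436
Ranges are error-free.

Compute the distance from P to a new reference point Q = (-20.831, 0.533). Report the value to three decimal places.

eq1: (x + 49.231)² + (y + 34.229)² = 92.6196676180²
eq2: (x + 13.289)² + (y + 1.407)² = 45.1807933324²
eq3: (x + 47.847)² + (y + 35.304)² = 92.0721654436²
eq1−eq3, eq1−eq2 (x²,y² cancel):
  2.768·x − 2.150·y = 41.511203
  71.884·x + 65.644·y = 3120.360112
det = 2.768·65.644 − -2.150·71.884 = 336.253192
x = (41.511203·65.644 − -2.150·3120.360112) / 336.253192 = 28.055453
y = (2.768·3120.360112 − 41.511203·71.884) / 336.253192 = 16.812228
|P − Q| = √((28.055453 − -20.831)² + (16.812228 − 0.533)²) = 51.525708

51.526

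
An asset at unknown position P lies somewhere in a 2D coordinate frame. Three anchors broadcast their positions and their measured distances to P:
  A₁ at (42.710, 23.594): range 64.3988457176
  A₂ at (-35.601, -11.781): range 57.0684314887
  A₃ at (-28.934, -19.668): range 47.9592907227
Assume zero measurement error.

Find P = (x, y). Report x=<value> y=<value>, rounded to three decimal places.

eq1: (x − 42.710)² + (y − 23.594)² = 64.3988457176²
eq2: (x + 35.601)² + (y + 11.781)² = 57.0684314887²
eq3: (x + 28.934)² + (y + 19.668)² = 47.9592907227²
eq3−eq2, eq3−eq1 (x²,y² cancel):
  -13.334·x + 15.774·y = -774.495724
  143.288·x + 86.524·y = -690.303407
det = -13.334·86.524 − 15.774·143.288 = -3413.935928
x = (-774.495724·86.524 − 15.774·-690.303407) / -3413.935928 = 16.439565
y = (-13.334·-690.303407 − -774.495724·143.288) / -3413.935928 = -35.202901

x=16.440 y=-35.203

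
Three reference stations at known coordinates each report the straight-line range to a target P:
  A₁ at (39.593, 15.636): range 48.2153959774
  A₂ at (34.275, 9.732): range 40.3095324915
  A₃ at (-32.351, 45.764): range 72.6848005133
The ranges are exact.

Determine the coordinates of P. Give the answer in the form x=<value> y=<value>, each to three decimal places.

x=4.173 y=-17.077

eq1: (x − 39.593)² + (y − 15.636)² = 48.2153959774²
eq2: (x − 34.275)² + (y − 9.732)² = 40.3095324915²
eq3: (x + 32.351)² + (y − 45.764)² = 72.6848005133²
eq1−eq3, eq1−eq2 (x²,y² cancel):
  -143.888·x + 60.256·y = -1629.515064
  -10.636·x − 11.808·y = 157.263304
det = -143.888·-11.808 − 60.256·-10.636 = 2339.912320
x = (-1629.515064·-11.808 − 60.256·157.263304) / 2339.912320 = 4.173343
y = (-143.888·157.263304 − -1629.515064·-10.636) / 2339.912320 = -17.077488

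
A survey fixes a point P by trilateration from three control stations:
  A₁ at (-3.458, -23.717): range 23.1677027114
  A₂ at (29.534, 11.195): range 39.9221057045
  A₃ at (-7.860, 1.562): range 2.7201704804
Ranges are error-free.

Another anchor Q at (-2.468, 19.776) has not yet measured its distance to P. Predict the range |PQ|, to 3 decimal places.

21.710

eq1: (x + 3.458)² + (y + 23.717)² = 23.1677027114²
eq2: (x − 29.534)² + (y − 11.195)² = 39.9221057045²
eq3: (x + 7.860)² + (y − 1.562)² = 2.7201704804²
eq2−eq1, eq2−eq3 (x²,y² cancel):
  -65.984·x − 69.824·y = 633.900747
  -74.788·x − 19.266·y = 653.009459
det = -65.984·-19.266 − -69.824·-74.788 = -3950.749568
x = (633.900747·-19.266 − -69.824·653.009459) / -3950.749568 = -8.449789
y = (-65.984·653.009459 − 633.900747·-74.788) / -3950.749568 = -1.093462
|P − Q| = √((-8.449789 − -2.468)² + (-1.093462 − 19.776)²) = 21.709819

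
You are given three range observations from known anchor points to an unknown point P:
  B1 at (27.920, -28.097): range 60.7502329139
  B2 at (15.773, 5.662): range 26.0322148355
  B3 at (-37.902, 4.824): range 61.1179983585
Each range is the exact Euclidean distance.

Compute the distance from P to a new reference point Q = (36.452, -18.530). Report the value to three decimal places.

eq1: (x − 27.920)² + (y + 28.097)² = 60.7502329139²
eq2: (x − 15.773)² + (y − 5.662)² = 26.0322148355²
eq3: (x + 37.902)² + (y − 4.824)² = 61.1179983585²
eq1−eq3, eq1−eq2 (x²,y² cancel):
  -131.644·x + 65.842·y = -153.954153
  -24.294·x + 67.518·y = 1724.792554
det = -131.644·67.518 − 65.842·-24.294 = -7288.774044
x = (-153.954153·67.518 − 65.842·1724.792554) / -7288.774044 = 17.006765
y = (-131.644·1724.792554 − -153.954153·-24.294) / -7288.774044 = 31.664962
|P − Q| = √((17.006765 − 36.452)² + (31.664962 − -18.530)²) = 53.829837

53.830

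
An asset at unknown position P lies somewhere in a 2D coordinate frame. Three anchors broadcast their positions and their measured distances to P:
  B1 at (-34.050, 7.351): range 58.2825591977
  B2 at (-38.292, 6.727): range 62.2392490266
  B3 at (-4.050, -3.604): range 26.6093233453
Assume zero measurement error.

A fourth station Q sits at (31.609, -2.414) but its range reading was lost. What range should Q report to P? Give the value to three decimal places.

eq1: (x + 34.050)² + (y − 7.351)² = 58.2825591977²
eq2: (x + 38.292)² + (y − 6.727)² = 62.2392490266²
eq3: (x + 4.050)² + (y + 3.604)² = 26.6093233453²
eq1−eq3, eq1−eq2 (x²,y² cancel):
  60.000·x − 21.910·y = 1504.752233
  -8.484·x − 1.248·y = -178.777321
det = 60.000·-1.248 − -21.910·-8.484 = -260.764440
x = (1504.752233·-1.248 − -21.910·-178.777321) / -260.764440 = 22.222899
y = (60.000·-178.777321 − 1504.752233·-8.484) / -260.764440 = -7.821920
|P − Q| = √((22.222899 − 31.609)² + (-7.821920 − -2.414)²) = 10.832566

10.833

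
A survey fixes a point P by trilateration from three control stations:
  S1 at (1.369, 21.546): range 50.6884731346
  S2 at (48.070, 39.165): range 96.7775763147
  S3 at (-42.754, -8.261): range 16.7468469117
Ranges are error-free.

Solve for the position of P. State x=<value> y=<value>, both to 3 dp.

eq1: (x − 1.369)² + (y − 21.546)² = 50.6884731346²
eq2: (x − 48.070)² + (y − 39.165)² = 96.7775763147²
eq3: (x + 42.754)² + (y + 8.261)² = 16.7468469117²
eq2−eq1, eq2−eq3 (x²,y² cancel):
  -93.402·x − 35.238·y = 3418.060121
  -181.648·x − 94.852·y = 7136.968908
det = -93.402·-94.852 − -35.238·-181.648 = 2458.454280
x = (3418.060121·-94.852 − -35.238·7136.968908) / 2458.454280 = -29.578475
y = (-93.402·7136.968908 − 3418.060121·-181.648) / 2458.454280 = -18.598428

x=-29.578 y=-18.598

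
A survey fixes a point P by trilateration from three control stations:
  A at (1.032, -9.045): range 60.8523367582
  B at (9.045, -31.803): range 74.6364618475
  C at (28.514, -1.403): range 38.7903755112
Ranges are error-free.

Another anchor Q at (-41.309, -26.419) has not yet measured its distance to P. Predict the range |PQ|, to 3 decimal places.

eq1: (x − 1.032)² + (y + 9.045)² = 60.8523367582²
eq2: (x − 9.045)² + (y + 31.803)² = 74.6364618475²
eq3: (x − 28.514)² + (y + 1.403)² = 38.7903755112²
eq2−eq3, eq2−eq1 (x²,y² cancel):
  38.938·x + 60.800·y = 3787.681976
  -16.026·x + 45.516·y = 857.228763
det = 38.938·45.516 − 60.800·-16.026 = 2746.682808
x = (3787.681976·45.516 − 60.800·857.228763) / 2746.682808 = 43.791232
y = (38.938·857.228763 − 3787.681976·-16.026) / 2746.682808 = 34.252286
|P − Q| = √((43.791232 − -41.309)² + (34.252286 − -26.419)²) = 104.513417

104.513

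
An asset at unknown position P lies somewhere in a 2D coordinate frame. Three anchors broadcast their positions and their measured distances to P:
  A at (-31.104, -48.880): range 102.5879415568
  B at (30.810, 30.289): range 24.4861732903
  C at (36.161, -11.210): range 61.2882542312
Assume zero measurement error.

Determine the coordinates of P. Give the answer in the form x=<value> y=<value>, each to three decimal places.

x=10.994 y=44.673

eq1: (x + 31.104)² + (y + 48.880)² = 102.5879415568²
eq2: (x − 30.810)² + (y − 30.289)² = 24.4861732903²
eq3: (x − 36.161)² + (y + 11.210)² = 61.2882542312²
eq2−eq1, eq2−eq3 (x²,y² cancel):
  -123.828·x − 158.338·y = -8434.679475
  10.702·x − 82.998·y = -3590.075024
det = -123.828·-82.998 − -158.338·10.702 = 11972.009620
x = (-8434.679475·-82.998 − -158.338·-3590.075024) / 11972.009620 = 10.993662
y = (-123.828·-3590.075024 − -8434.679475·10.702) / 11972.009620 = 44.672513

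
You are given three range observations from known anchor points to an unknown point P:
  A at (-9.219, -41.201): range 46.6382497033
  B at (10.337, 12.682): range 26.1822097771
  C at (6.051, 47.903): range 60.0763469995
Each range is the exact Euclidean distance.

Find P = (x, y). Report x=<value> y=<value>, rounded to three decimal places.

eq1: (x + 9.219)² + (y + 41.201)² = 46.6382497033²
eq2: (x − 10.337)² + (y − 12.682)² = 26.1822097771²
eq3: (x − 6.051)² + (y − 47.903)² = 60.0763469995²
eq2−eq3, eq2−eq1 (x²,y² cancel):
  -8.572·x + 70.442·y = -860.034043
  -39.112·x − 107.766·y = 25.207442
det = -8.572·-107.766 − 70.442·-39.112 = 3678.897656
x = (-860.034043·-107.766 − 70.442·25.207442) / 3678.897656 = 24.710328
y = (-8.572·25.207442 − -860.034043·-39.112) / 3678.897656 = -9.202140

x=24.710 y=-9.202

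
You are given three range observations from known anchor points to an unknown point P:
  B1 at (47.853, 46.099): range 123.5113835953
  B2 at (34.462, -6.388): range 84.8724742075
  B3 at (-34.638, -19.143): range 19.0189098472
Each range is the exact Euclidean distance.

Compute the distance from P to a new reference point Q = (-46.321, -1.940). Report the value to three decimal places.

32.797

eq1: (x − 47.853)² + (y − 46.099)² = 123.5113835953²
eq2: (x − 34.462)² + (y + 6.388)² = 84.8724742075²
eq3: (x + 34.638)² + (y + 19.143)² = 19.0189098472²
eq1−eq2, eq1−eq3 (x²,y² cancel):
  -26.782·x − 104.974·y = 4865.133578
  -164.982·x − 130.484·y = 12044.561029
det = -26.782·-130.484 − -104.974·-164.982 = -13824.197980
x = (4865.133578·-130.484 − -104.974·12044.561029) / -13824.197980 = -45.539254
y = (-26.782·12044.561029 − 4865.133578·-164.982) / -13824.197980 = -34.727659
|P − Q| = √((-45.539254 − -46.321)² + (-34.727659 − -1.940)²) = 32.796977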